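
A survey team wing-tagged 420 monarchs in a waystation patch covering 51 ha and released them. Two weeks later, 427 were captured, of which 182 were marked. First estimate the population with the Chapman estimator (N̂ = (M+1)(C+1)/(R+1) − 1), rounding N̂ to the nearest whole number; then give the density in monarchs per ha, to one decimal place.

N̂ = 421·428/183 − 1 = 180188/183 − 1 ≈ 983.6 → 984
Density = N̂ / area = 984 / 51 ≈ 19.29 → 19.3 per ha

density ≈ 19.3 monarchs per ha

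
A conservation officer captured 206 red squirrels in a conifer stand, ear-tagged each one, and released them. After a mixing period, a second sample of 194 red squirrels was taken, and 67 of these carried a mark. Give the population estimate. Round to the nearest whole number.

N ≈ 596

The marked fraction in the recapture sample should equal the marked fraction in the population: 67/194 = 206/N.
N = (206 × 194) / 67 = 39964 / 67 ≈ 596.48 → 596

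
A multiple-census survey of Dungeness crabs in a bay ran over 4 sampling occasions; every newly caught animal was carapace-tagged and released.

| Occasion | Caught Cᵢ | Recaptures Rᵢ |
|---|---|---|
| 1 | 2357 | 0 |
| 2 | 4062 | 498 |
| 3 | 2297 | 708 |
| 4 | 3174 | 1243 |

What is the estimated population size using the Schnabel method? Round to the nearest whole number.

N ≈ 19,196

Marked at large before each occasion: Mᵢ = Σⱼ<ᵢ (Cⱼ − Rⱼ) → M1=0, M2=2357, M3=5921, M4=7510
Σ MᵢCᵢ = 0·2357 + 2357·4062 + 5921·2297 + 7510·3174 = 0 + 9574134 + 13600537 + 23836740 = 47011411
Σ Rᵢ = 0 + 498 + 708 + 1243 = 2449
N̂ = 47011411 / 2449 ≈ 19196.2 → 19196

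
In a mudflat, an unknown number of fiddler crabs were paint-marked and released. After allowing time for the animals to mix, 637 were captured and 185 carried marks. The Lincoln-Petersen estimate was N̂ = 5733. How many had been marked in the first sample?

M = 1665

From N = M·C/R: M = N·R / C = 5733·185 / 637 = 1060605 / 637 = 1665.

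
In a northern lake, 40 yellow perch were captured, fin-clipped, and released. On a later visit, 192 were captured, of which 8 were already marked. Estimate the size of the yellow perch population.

N = (40 × 192) / 8 = 7680 / 8 = 960

N = 960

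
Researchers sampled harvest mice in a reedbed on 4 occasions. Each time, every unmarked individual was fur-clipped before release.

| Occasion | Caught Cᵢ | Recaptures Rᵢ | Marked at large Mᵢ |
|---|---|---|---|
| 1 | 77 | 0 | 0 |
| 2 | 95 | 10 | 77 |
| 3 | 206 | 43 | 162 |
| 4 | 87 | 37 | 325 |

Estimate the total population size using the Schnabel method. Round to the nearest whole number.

Σ MᵢCᵢ = 0·77 + 77·95 + 162·206 + 325·87 = 0 + 7315 + 33372 + 28275 = 68962
Σ Rᵢ = 0 + 10 + 43 + 37 = 90
N̂ = 68962 / 90 ≈ 766.2 → 766

N ≈ 766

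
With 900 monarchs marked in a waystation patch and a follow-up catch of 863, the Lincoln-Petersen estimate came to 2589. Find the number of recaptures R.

R = 300

From N = M·C/R: R = M·C / N = 900·863 / 2589 = 776700 / 2589 = 300.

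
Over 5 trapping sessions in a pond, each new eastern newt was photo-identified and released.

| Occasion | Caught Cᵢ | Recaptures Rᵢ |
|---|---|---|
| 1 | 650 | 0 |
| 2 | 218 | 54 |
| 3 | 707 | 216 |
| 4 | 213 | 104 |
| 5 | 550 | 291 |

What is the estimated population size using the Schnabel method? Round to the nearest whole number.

N ≈ 2666

Marked at large before each occasion: Mᵢ = Σⱼ<ᵢ (Cⱼ − Rⱼ) → M1=0, M2=650, M3=814, M4=1305, M5=1414
Σ MᵢCᵢ = 0·650 + 650·218 + 814·707 + 1305·213 + 1414·550 = 0 + 141700 + 575498 + 277965 + 777700 = 1772863
Σ Rᵢ = 0 + 54 + 216 + 104 + 291 = 665
N̂ = 1772863 / 665 ≈ 2666.0 → 2666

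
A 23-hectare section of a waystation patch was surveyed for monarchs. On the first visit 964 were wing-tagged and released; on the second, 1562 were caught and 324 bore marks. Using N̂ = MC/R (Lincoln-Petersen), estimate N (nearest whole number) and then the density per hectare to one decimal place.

density ≈ 202.0 monarchs per hectare

N̂ = 964·1562/324 = 1505768/324 ≈ 4647.4 → 4647
Density = N̂ / area = 4647 / 23 ≈ 202.04 → 202.0 per hectare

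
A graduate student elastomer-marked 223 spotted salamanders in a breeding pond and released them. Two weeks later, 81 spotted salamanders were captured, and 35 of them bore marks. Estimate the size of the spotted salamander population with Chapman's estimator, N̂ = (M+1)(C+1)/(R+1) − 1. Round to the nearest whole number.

N ≈ 509

N̂ = (223+1)(81+1)/(35+1) − 1 = 224·82/36 − 1
= 18368/36 − 1 ≈ 510.2 − 1 ≈ 509.2 → 509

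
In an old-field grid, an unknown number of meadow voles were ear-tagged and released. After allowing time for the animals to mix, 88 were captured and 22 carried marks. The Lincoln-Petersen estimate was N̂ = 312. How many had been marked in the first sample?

From N = M·C/R: M = N·R / C = 312·22 / 88 = 6864 / 88 = 78.

M = 78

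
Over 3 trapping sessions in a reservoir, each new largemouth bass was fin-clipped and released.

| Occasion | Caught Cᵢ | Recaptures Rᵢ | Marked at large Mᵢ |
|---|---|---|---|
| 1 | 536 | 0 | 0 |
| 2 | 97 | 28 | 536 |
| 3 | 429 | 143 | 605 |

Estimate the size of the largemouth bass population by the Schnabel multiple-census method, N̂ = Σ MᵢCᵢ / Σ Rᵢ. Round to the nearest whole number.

N ≈ 1822

Σ MᵢCᵢ = 0·536 + 536·97 + 605·429 = 0 + 51992 + 259545 = 311537
Σ Rᵢ = 0 + 28 + 143 = 171
N̂ = 311537 / 171 ≈ 1821.9 → 1822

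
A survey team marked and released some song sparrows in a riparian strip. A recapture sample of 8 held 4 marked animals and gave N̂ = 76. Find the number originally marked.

M = 38

From N = M·C/R: M = N·R / C = 76·4 / 8 = 304 / 8 = 38.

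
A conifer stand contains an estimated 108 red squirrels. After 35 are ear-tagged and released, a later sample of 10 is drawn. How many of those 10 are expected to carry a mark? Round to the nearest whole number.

Expected recaptures E[R] = M·C / N.
E[R] = 35 × 10 / 108 = 350 / 108 ≈ 3.2 → 3

expected recaptures ≈ 3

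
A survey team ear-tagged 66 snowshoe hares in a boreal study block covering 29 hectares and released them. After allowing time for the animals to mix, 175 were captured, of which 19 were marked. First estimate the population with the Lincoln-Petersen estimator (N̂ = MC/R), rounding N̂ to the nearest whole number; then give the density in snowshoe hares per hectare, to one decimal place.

density ≈ 21.0 snowshoe hares per hectare

N̂ = 66·175/19 = 11550/19 ≈ 607.9 → 608
Density = N̂ / area = 608 / 29 ≈ 20.97 → 21.0 per hectare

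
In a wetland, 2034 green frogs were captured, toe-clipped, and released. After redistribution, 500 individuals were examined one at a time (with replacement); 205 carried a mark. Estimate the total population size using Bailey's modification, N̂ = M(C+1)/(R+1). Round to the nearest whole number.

N ≈ 4947

N̂ = 2034·(500+1)/(205+1) = 2034·501/206 = 1019034/206 ≈ 4946.8 → 4947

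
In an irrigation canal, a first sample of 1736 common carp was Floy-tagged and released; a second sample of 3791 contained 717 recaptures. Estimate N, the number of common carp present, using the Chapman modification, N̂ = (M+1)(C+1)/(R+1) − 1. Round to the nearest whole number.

N̂ = (1736+1)(3791+1)/(717+1) − 1 = 1737·3792/718 − 1
= 6586704/718 − 1 ≈ 9173.7 − 1 ≈ 9172.7 → 9173

N ≈ 9173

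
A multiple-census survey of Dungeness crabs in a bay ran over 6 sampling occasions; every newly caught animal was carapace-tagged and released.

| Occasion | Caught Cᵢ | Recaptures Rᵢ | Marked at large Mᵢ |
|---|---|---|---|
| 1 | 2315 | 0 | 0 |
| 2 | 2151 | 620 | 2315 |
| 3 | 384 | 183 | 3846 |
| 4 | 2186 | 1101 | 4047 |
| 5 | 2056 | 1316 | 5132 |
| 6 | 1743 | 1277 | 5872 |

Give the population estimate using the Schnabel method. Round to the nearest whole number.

Σ MᵢCᵢ = 0·2315 + 2315·2151 + 3846·384 + 4047·2186 + 5132·2056 + 5872·1743 = 0 + 4979565 + 1476864 + 8846742 + 10551392 + 10234896 = 36089459
Σ Rᵢ = 0 + 620 + 183 + 1101 + 1316 + 1277 = 4497
N̂ = 36089459 / 4497 ≈ 8025.2 → 8025

N ≈ 8025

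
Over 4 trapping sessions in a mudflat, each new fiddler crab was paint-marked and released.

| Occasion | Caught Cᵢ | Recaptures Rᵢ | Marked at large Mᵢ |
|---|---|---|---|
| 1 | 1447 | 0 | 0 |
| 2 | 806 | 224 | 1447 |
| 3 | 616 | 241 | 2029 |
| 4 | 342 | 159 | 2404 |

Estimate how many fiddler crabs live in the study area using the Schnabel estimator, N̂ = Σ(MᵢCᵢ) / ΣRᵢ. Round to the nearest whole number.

N ≈ 5190

Σ MᵢCᵢ = 0·1447 + 1447·806 + 2029·616 + 2404·342 = 0 + 1166282 + 1249864 + 822168 = 3238314
Σ Rᵢ = 0 + 224 + 241 + 159 = 624
N̂ = 3238314 / 624 ≈ 5189.6 → 5190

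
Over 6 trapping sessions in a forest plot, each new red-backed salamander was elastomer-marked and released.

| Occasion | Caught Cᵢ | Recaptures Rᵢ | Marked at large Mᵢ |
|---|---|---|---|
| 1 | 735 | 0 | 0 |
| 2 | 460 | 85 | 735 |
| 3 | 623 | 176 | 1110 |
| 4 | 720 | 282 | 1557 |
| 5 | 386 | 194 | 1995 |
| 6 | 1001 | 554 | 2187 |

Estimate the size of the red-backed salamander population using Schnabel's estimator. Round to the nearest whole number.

Σ MᵢCᵢ = 0·735 + 735·460 + 1110·623 + 1557·720 + 1995·386 + 2187·1001 = 0 + 338100 + 691530 + 1121040 + 770070 + 2189187 = 5109927
Σ Rᵢ = 0 + 85 + 176 + 282 + 194 + 554 = 1291
N̂ = 5109927 / 1291 ≈ 3958.1 → 3958

N ≈ 3958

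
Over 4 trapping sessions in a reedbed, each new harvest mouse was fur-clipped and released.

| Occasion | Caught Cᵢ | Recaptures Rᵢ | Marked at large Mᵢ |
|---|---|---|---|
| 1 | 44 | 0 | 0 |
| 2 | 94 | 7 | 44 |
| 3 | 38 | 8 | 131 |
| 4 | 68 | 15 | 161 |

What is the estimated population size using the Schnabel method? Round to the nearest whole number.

Σ MᵢCᵢ = 0·44 + 44·94 + 131·38 + 161·68 = 0 + 4136 + 4978 + 10948 = 20062
Σ Rᵢ = 0 + 7 + 8 + 15 = 30
N̂ = 20062 / 30 ≈ 668.7 → 669

N ≈ 669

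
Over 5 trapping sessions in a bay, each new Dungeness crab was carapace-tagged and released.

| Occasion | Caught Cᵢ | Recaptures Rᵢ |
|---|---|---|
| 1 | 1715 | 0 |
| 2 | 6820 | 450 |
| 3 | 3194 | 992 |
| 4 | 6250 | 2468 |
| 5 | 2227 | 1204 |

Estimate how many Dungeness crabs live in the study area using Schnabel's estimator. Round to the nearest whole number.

Marked at large before each occasion: Mᵢ = Σⱼ<ᵢ (Cⱼ − Rⱼ) → M1=0, M2=1715, M3=8085, M4=10287, M5=14069
Σ MᵢCᵢ = 0·1715 + 1715·6820 + 8085·3194 + 10287·6250 + 14069·2227 = 0 + 11696300 + 25823490 + 64293750 + 31331663 = 133145203
Σ Rᵢ = 0 + 450 + 992 + 2468 + 1204 = 5114
N̂ = 133145203 / 5114 ≈ 26035.4 → 26035

N ≈ 26,035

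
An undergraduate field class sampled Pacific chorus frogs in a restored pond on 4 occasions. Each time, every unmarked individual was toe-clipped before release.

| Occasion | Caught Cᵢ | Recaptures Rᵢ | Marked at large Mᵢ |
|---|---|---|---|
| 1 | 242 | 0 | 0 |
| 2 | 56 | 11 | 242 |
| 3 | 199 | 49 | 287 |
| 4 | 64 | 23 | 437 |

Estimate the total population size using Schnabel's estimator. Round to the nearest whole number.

Σ MᵢCᵢ = 0·242 + 242·56 + 287·199 + 437·64 = 0 + 13552 + 57113 + 27968 = 98633
Σ Rᵢ = 0 + 11 + 49 + 23 = 83
N̂ = 98633 / 83 ≈ 1188.3 → 1188

N ≈ 1188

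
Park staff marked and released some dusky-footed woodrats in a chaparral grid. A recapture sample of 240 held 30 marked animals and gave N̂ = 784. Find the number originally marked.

M = 98

From N = M·C/R: M = N·R / C = 784·30 / 240 = 23520 / 240 = 98.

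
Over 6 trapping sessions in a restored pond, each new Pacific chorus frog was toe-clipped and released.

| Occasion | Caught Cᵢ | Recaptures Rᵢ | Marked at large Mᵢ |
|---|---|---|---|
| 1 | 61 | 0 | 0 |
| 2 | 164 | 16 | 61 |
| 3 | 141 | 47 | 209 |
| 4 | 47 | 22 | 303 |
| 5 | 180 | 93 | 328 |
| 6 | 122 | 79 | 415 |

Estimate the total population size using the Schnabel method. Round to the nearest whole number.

N ≈ 636

Σ MᵢCᵢ = 0·61 + 61·164 + 209·141 + 303·47 + 328·180 + 415·122 = 0 + 10004 + 29469 + 14241 + 59040 + 50630 = 163384
Σ Rᵢ = 0 + 16 + 47 + 22 + 93 + 79 = 257
N̂ = 163384 / 257 ≈ 635.7 → 636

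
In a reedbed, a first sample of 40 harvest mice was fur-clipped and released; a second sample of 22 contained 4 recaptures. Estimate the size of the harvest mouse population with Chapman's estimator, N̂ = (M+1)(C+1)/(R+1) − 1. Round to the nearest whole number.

N ≈ 188

N̂ = (40+1)(22+1)/(4+1) − 1 = 41·23/5 − 1
= 943/5 − 1 ≈ 188.6 − 1 ≈ 187.6 → 188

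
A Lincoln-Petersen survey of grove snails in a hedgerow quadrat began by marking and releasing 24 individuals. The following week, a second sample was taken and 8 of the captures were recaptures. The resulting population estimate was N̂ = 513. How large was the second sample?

From N = M·C/R: C = N·R / M = 513·8 / 24 = 4104 / 24 = 171.

C = 171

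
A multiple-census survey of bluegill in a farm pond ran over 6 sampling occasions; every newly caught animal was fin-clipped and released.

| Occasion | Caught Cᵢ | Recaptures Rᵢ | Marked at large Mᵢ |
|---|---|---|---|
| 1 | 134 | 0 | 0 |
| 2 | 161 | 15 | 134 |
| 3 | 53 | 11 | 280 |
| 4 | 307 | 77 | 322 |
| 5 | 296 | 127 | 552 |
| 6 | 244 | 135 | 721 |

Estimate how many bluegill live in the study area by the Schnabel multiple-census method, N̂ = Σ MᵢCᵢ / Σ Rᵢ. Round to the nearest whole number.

N ≈ 1300

Σ MᵢCᵢ = 0·134 + 134·161 + 280·53 + 322·307 + 552·296 + 721·244 = 0 + 21574 + 14840 + 98854 + 163392 + 175924 = 474584
Σ Rᵢ = 0 + 15 + 11 + 77 + 127 + 135 = 365
N̂ = 474584 / 365 ≈ 1300.2 → 1300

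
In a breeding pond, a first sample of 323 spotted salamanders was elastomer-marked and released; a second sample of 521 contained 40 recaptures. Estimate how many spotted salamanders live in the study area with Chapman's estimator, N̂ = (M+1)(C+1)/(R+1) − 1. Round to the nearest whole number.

N ≈ 4124

N̂ = (323+1)(521+1)/(40+1) − 1 = 324·522/41 − 1
= 169128/41 − 1 ≈ 4125.1 − 1 ≈ 4124.1 → 4124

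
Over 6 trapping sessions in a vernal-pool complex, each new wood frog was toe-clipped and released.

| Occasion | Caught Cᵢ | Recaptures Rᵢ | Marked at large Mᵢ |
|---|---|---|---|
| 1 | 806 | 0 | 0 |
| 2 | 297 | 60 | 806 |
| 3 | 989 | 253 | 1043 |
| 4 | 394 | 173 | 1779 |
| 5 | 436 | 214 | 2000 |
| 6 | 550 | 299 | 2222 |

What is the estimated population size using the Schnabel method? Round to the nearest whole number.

Σ MᵢCᵢ = 0·806 + 806·297 + 1043·989 + 1779·394 + 2000·436 + 2222·550 = 0 + 239382 + 1031527 + 700926 + 872000 + 1222100 = 4065935
Σ Rᵢ = 0 + 60 + 253 + 173 + 214 + 299 = 999
N̂ = 4065935 / 999 ≈ 4070.0 → 4070

N ≈ 4070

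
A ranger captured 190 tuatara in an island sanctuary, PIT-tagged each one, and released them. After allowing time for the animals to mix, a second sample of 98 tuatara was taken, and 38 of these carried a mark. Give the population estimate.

N = 490

Lincoln-Petersen assumes M/N = R/C, so N = M·C / R.
N = (190 × 98) / 38 = 18620 / 38 = 490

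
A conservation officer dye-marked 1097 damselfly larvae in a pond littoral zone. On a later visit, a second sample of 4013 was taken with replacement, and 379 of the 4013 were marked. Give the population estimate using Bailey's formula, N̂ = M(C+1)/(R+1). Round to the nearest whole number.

N̂ = 1097·(4013+1)/(379+1) = 1097·4014/380 = 4403358/380 ≈ 11587.8 → 11588

N ≈ 11,588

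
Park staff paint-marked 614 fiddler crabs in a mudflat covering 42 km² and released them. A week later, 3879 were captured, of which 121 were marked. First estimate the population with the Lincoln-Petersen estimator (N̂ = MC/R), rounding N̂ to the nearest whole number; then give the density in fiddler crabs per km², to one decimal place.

density ≈ 468.7 fiddler crabs per km²

N̂ = 614·3879/121 = 2381706/121 ≈ 19683.5 → 19684
Density = N̂ / area = 19684 / 42 ≈ 468.67 → 468.7 per km²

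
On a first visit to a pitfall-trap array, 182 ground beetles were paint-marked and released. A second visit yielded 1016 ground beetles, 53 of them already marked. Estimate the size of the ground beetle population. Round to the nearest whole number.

N ≈ 3489

N = (182 × 1016) / 53 = 184912 / 53 ≈ 3488.9 → 3489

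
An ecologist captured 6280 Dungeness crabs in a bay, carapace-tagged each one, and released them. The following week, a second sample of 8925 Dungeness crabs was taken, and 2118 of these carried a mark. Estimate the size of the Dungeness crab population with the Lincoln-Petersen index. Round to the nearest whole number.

N ≈ 26,463

The marked fraction in the recapture sample should equal the marked fraction in the population: 2118/8925 = 6280/N.
N = (6280 × 8925) / 2118 = 56049000 / 2118 ≈ 26463.2 → 26463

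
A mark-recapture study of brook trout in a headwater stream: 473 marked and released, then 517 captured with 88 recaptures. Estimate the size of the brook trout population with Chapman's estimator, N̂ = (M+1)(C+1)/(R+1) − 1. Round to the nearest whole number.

N̂ = (473+1)(517+1)/(88+1) − 1 = 474·518/89 − 1
= 245532/89 − 1 ≈ 2758.8 − 1 ≈ 2757.8 → 2758

N ≈ 2758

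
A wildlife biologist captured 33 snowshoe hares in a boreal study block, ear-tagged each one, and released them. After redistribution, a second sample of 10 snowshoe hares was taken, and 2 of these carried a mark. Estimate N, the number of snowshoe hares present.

N = 165

Lincoln-Petersen assumes M/N = R/C, so N = M·C / R.
N = (33 × 10) / 2 = 330 / 2 = 165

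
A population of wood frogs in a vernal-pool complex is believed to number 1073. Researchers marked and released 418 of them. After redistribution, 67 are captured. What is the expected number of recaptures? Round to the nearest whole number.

The marked fraction of the population is 418/1073, so in a sample of 67 expect C·(M/N) marked.
E[R] = 418 × 67 / 1073 = 28006 / 1073 ≈ 26.1 → 26

expected recaptures ≈ 26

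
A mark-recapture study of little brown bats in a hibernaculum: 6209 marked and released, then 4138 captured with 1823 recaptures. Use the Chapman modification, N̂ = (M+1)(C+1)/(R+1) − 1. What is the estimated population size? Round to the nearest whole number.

N̂ = (6209+1)(4138+1)/(1823+1) − 1 = 6210·4139/1824 − 1
= 25703190/1824 − 1 ≈ 14091.7 − 1 ≈ 14090.7 → 14091

N ≈ 14,091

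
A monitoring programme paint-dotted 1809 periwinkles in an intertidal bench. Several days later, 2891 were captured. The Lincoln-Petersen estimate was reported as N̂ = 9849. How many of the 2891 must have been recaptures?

R = 531

From N = M·C/R: R = M·C / N = 1809·2891 / 9849 = 5229819 / 9849 = 531.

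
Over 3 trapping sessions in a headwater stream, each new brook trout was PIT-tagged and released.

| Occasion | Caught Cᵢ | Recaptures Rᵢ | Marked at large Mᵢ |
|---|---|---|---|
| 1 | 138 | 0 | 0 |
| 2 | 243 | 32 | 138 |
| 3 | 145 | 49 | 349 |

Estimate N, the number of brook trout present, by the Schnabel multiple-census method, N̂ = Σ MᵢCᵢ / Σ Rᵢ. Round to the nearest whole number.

N ≈ 1039

Σ MᵢCᵢ = 0·138 + 138·243 + 349·145 = 0 + 33534 + 50605 = 84139
Σ Rᵢ = 0 + 32 + 49 = 81
N̂ = 84139 / 81 ≈ 1038.8 → 1039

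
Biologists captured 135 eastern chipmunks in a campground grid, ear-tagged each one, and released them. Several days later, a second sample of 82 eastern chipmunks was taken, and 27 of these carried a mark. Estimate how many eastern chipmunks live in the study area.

N = (135 × 82) / 27 = 11070 / 27 = 410

N = 410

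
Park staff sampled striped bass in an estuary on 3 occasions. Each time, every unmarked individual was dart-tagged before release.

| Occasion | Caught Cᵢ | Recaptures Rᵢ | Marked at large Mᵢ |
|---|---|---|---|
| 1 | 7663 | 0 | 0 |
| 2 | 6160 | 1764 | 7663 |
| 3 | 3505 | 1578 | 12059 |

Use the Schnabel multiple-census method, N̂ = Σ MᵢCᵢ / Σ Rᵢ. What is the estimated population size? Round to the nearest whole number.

Σ MᵢCᵢ = 0·7663 + 7663·6160 + 12059·3505 = 0 + 47204080 + 42266795 = 89470875
Σ Rᵢ = 0 + 1764 + 1578 = 3342
N̂ = 89470875 / 3342 ≈ 26771.7 → 26772

N ≈ 26,772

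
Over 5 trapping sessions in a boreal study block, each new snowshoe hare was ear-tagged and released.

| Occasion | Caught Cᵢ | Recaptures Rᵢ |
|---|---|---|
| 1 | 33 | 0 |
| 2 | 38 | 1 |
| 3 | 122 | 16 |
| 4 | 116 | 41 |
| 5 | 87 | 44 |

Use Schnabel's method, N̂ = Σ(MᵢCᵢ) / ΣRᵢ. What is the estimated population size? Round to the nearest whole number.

N ≈ 510

Marked at large before each occasion: Mᵢ = Σⱼ<ᵢ (Cⱼ − Rⱼ) → M1=0, M2=33, M3=70, M4=176, M5=251
Σ MᵢCᵢ = 0·33 + 33·38 + 70·122 + 176·116 + 251·87 = 0 + 1254 + 8540 + 20416 + 21837 = 52047
Σ Rᵢ = 0 + 1 + 16 + 41 + 44 = 102
N̂ = 52047 / 102 ≈ 510.3 → 510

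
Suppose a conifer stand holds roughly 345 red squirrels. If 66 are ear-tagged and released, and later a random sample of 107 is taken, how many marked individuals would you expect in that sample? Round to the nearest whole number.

The marked fraction of the population is 66/345, so in a sample of 107 expect C·(M/N) marked.
E[R] = 66 × 107 / 345 = 7062 / 345 ≈ 20.47 → 20

expected recaptures ≈ 20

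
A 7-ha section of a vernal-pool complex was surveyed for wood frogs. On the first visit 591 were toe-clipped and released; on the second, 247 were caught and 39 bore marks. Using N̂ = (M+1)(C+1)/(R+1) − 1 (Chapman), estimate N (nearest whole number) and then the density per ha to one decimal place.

density ≈ 524.1 wood frogs per ha

N̂ = 592·248/40 − 1 = 146816/40 − 1 ≈ 3669.4 → 3669
Density = N̂ / area = 3669 / 7 ≈ 524.14 → 524.1 per ha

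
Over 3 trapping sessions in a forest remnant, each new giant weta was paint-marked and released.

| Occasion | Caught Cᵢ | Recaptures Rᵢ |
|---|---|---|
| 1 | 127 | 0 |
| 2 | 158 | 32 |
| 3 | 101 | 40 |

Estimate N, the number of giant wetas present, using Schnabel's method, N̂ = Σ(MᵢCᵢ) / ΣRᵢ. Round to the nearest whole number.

N ≈ 634

Marked at large before each occasion: Mᵢ = Σⱼ<ᵢ (Cⱼ − Rⱼ) → M1=0, M2=127, M3=253
Σ MᵢCᵢ = 0·127 + 127·158 + 253·101 = 0 + 20066 + 25553 = 45619
Σ Rᵢ = 0 + 32 + 40 = 72
N̂ = 45619 / 72 ≈ 633.6 → 634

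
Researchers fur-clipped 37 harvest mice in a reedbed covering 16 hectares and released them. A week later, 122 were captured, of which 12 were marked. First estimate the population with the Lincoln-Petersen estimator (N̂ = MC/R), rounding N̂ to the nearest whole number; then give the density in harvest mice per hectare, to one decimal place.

density ≈ 23.5 harvest mice per hectare

N̂ = 37·122/12 = 4514/12 ≈ 376.2 → 376
Density = N̂ / area = 376 / 16 ≈ 23.50 → 23.5 per hectare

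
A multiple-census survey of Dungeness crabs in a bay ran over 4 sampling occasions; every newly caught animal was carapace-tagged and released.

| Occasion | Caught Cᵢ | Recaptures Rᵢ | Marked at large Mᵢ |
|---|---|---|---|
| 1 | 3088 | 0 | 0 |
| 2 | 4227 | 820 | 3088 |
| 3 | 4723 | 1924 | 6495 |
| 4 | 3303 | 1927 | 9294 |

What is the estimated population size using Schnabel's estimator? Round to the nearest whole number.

N ≈ 15,934

Σ MᵢCᵢ = 0·3088 + 3088·4227 + 6495·4723 + 9294·3303 = 0 + 13052976 + 30675885 + 30698082 = 74426943
Σ Rᵢ = 0 + 820 + 1924 + 1927 = 4671
N̂ = 74426943 / 4671 ≈ 15933.8 → 15934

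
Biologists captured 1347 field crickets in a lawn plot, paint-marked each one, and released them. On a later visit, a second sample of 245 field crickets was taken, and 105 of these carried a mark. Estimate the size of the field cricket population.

Lincoln-Petersen assumes M/N = R/C, so N = M·C / R.
N = (1347 × 245) / 105 = 330015 / 105 = 3143

N = 3143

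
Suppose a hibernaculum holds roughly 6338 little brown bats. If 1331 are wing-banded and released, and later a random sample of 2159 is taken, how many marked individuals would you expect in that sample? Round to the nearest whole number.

Expected recaptures E[R] = M·C / N.
E[R] = 1331 × 2159 / 6338 = 2873629 / 6338 ≈ 453.4 → 453

expected recaptures ≈ 453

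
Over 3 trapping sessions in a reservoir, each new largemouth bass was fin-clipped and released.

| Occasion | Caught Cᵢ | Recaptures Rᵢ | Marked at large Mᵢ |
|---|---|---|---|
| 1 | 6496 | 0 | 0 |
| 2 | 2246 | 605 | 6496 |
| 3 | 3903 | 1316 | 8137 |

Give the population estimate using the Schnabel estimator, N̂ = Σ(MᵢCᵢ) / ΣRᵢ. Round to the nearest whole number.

N ≈ 24,127

Σ MᵢCᵢ = 0·6496 + 6496·2246 + 8137·3903 = 0 + 14590016 + 31758711 = 46348727
Σ Rᵢ = 0 + 605 + 1316 = 1921
N̂ = 46348727 / 1921 ≈ 24127.4 → 24127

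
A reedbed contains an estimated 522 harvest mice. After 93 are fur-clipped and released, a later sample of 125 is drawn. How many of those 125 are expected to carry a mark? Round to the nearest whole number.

expected recaptures ≈ 22

Expected recaptures E[R] = M·C / N.
E[R] = 93 × 125 / 522 = 11625 / 522 ≈ 22.3 → 22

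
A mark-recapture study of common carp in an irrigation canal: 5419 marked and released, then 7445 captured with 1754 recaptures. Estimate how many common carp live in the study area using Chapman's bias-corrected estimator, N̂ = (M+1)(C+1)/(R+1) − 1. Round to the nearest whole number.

N ≈ 22,995

N̂ = (5419+1)(7445+1)/(1754+1) − 1 = 5420·7446/1755 − 1
= 40357320/1755 − 1 ≈ 22995.6 − 1 ≈ 22994.6 → 22995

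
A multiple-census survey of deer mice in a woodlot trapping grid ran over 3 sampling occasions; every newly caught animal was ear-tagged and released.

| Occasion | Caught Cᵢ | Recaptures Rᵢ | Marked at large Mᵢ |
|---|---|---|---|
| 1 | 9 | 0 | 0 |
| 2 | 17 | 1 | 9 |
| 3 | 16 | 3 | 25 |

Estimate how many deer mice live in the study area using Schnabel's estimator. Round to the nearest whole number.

N ≈ 138

Σ MᵢCᵢ = 0·9 + 9·17 + 25·16 = 0 + 153 + 400 = 553
Σ Rᵢ = 0 + 1 + 3 = 4
N̂ = 553 / 4 ≈ 138.2 → 138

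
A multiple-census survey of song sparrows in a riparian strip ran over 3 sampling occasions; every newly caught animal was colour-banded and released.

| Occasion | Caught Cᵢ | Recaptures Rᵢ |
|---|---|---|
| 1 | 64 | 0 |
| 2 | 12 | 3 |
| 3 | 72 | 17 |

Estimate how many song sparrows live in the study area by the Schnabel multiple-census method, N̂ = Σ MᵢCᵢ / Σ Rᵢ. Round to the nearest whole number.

Marked at large before each occasion: Mᵢ = Σⱼ<ᵢ (Cⱼ − Rⱼ) → M1=0, M2=64, M3=73
Σ MᵢCᵢ = 0·64 + 64·12 + 73·72 = 0 + 768 + 5256 = 6024
Σ Rᵢ = 0 + 3 + 17 = 20
N̂ = 6024 / 20 ≈ 301.2 → 301

N ≈ 301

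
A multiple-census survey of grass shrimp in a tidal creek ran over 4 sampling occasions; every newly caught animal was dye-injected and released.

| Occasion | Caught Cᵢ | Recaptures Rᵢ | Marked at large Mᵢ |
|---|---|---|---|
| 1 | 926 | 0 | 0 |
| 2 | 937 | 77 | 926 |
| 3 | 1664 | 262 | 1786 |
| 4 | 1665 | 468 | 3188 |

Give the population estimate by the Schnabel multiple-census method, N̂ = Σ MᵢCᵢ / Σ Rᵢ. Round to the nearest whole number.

Σ MᵢCᵢ = 0·926 + 926·937 + 1786·1664 + 3188·1665 = 0 + 867662 + 2971904 + 5308020 = 9147586
Σ Rᵢ = 0 + 77 + 262 + 468 = 807
N̂ = 9147586 / 807 ≈ 11335.3 → 11335

N ≈ 11,335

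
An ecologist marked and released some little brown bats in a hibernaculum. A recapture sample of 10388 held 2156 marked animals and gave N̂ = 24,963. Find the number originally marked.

M = 5181

From N = M·C/R: M = N·R / C = 24963·2156 / 10388 = 53820228 / 10388 = 5181.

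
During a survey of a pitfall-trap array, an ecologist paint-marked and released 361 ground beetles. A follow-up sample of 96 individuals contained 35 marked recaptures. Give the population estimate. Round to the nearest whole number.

The marked fraction in the recapture sample should equal the marked fraction in the population: 35/96 = 361/N.
N = (361 × 96) / 35 = 34656 / 35 ≈ 990.2 → 990

N ≈ 990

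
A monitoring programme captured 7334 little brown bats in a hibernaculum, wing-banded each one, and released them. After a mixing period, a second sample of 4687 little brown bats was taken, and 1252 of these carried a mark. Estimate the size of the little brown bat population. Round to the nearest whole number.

The marked fraction in the recapture sample should equal the marked fraction in the population: 1252/4687 = 7334/N.
N = (7334 × 4687) / 1252 = 34374458 / 1252 ≈ 27455.6 → 27456

N ≈ 27,456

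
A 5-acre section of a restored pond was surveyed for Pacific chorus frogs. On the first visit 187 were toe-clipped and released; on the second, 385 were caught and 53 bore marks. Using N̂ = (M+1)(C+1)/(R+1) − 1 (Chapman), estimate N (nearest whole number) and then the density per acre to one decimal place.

N̂ = 188·386/54 − 1 = 72568/54 − 1 ≈ 1342.9 → 1343
Density = N̂ / area = 1343 / 5 ≈ 268.60 → 268.6 per acre

density ≈ 268.6 Pacific chorus frogs per acre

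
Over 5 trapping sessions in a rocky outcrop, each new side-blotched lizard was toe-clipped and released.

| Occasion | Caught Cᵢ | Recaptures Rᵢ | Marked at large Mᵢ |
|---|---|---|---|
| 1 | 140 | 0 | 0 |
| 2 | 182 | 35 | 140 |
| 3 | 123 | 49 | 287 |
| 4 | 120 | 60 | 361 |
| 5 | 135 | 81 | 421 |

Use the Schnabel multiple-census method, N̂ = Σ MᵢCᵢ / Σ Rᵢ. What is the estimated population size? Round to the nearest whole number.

Σ MᵢCᵢ = 0·140 + 140·182 + 287·123 + 361·120 + 421·135 = 0 + 25480 + 35301 + 43320 + 56835 = 160936
Σ Rᵢ = 0 + 35 + 49 + 60 + 81 = 225
N̂ = 160936 / 225 ≈ 715.3 → 715

N ≈ 715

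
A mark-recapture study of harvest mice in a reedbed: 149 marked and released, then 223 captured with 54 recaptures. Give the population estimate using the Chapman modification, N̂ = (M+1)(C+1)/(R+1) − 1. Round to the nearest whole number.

N ≈ 610

N̂ = (149+1)(223+1)/(54+1) − 1 = 150·224/55 − 1
= 33600/55 − 1 ≈ 610.9 − 1 ≈ 609.9 → 610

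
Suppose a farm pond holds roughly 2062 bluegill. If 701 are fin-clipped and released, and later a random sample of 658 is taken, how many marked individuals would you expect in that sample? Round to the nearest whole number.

Expected recaptures E[R] = M·C / N.
E[R] = 701 × 658 / 2062 = 461258 / 2062 ≈ 223.7 → 224

expected recaptures ≈ 224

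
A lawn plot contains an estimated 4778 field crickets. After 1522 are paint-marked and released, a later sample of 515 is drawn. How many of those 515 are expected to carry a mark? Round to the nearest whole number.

The marked fraction of the population is 1522/4778, so in a sample of 515 expect C·(M/N) marked.
E[R] = 1522 × 515 / 4778 = 783830 / 4778 ≈ 164.0 → 164

expected recaptures ≈ 164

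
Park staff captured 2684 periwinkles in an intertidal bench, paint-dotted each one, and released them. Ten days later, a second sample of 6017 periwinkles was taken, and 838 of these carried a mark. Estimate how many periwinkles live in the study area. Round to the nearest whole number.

N ≈ 19,272

N = (2684 × 6017) / 838 = 16149628 / 838 ≈ 19271.6 → 19272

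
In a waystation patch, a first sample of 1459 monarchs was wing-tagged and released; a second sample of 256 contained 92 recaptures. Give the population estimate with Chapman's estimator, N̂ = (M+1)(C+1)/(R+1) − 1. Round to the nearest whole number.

N ≈ 4034

N̂ = (1459+1)(256+1)/(92+1) − 1 = 1460·257/93 − 1
= 375220/93 − 1 ≈ 4034.6 − 1 ≈ 4033.6 → 4034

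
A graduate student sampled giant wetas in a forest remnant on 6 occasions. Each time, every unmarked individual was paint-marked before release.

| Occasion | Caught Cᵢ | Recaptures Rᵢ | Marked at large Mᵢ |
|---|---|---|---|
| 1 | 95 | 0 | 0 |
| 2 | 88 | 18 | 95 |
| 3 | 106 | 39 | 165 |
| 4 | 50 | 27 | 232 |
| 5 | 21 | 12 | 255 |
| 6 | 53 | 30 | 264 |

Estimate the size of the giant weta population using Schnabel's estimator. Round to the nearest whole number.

N ≈ 451

Σ MᵢCᵢ = 0·95 + 95·88 + 165·106 + 232·50 + 255·21 + 264·53 = 0 + 8360 + 17490 + 11600 + 5355 + 13992 = 56797
Σ Rᵢ = 0 + 18 + 39 + 27 + 12 + 30 = 126
N̂ = 56797 / 126 ≈ 450.8 → 451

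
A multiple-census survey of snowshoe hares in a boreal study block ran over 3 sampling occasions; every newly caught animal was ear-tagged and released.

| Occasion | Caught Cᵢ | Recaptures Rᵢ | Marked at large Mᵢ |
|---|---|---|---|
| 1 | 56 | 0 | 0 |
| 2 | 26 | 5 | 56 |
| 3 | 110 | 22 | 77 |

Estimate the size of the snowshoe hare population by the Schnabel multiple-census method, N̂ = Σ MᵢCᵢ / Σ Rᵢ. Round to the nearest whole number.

N ≈ 368

Σ MᵢCᵢ = 0·56 + 56·26 + 77·110 = 0 + 1456 + 8470 = 9926
Σ Rᵢ = 0 + 5 + 22 = 27
N̂ = 9926 / 27 ≈ 367.6 → 368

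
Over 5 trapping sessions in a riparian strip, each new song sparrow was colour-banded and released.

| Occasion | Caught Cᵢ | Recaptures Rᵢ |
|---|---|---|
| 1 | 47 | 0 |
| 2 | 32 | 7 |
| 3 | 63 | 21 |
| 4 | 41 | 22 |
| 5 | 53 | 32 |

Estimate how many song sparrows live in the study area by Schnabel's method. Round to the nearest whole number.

Marked at large before each occasion: Mᵢ = Σⱼ<ᵢ (Cⱼ − Rⱼ) → M1=0, M2=47, M3=72, M4=114, M5=133
Σ MᵢCᵢ = 0·47 + 47·32 + 72·63 + 114·41 + 133·53 = 0 + 1504 + 4536 + 4674 + 7049 = 17763
Σ Rᵢ = 0 + 7 + 21 + 22 + 32 = 82
N̂ = 17763 / 82 ≈ 216.6 → 217

N ≈ 217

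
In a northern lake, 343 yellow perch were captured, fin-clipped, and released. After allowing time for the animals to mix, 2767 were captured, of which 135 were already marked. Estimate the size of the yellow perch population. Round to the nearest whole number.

N = (343 × 2767) / 135 = 949081 / 135 ≈ 7030.2 → 7030

N ≈ 7030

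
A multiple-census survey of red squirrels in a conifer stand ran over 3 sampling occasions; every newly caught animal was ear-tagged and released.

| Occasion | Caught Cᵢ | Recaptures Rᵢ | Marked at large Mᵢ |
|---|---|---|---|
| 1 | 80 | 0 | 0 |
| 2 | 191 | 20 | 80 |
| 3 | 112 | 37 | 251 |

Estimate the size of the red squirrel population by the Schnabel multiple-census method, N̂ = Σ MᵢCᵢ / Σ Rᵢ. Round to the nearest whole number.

N ≈ 761

Σ MᵢCᵢ = 0·80 + 80·191 + 251·112 = 0 + 15280 + 28112 = 43392
Σ Rᵢ = 0 + 20 + 37 = 57
N̂ = 43392 / 57 ≈ 761.3 → 761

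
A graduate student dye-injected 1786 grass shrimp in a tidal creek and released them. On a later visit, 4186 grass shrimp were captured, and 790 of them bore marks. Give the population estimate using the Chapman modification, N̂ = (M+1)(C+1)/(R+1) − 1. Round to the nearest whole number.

N ≈ 9458

N̂ = (1786+1)(4186+1)/(790+1) − 1 = 1787·4187/791 − 1
= 7482169/791 − 1 ≈ 9459.1 − 1 ≈ 9458.1 → 9458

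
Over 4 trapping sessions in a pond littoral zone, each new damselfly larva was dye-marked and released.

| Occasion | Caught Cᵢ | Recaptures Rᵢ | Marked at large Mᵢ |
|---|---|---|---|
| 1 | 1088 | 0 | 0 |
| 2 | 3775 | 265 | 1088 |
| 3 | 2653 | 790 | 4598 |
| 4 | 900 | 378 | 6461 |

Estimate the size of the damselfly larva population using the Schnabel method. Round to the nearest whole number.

Σ MᵢCᵢ = 0·1088 + 1088·3775 + 4598·2653 + 6461·900 = 0 + 4107200 + 12198494 + 5814900 = 22120594
Σ Rᵢ = 0 + 265 + 790 + 378 = 1433
N̂ = 22120594 / 1433 ≈ 15436.6 → 15437

N ≈ 15,437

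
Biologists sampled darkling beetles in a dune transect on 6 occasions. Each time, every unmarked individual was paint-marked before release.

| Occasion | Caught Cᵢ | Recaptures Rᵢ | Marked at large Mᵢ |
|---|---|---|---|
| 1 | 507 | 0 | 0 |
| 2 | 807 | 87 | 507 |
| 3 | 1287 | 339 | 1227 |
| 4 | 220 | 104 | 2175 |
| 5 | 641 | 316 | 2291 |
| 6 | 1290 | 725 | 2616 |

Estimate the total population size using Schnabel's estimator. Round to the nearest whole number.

N ≈ 4653

Σ MᵢCᵢ = 0·507 + 507·807 + 1227·1287 + 2175·220 + 2291·641 + 2616·1290 = 0 + 409149 + 1579149 + 478500 + 1468531 + 3374640 = 7309969
Σ Rᵢ = 0 + 87 + 339 + 104 + 316 + 725 = 1571
N̂ = 7309969 / 1571 ≈ 4653.1 → 4653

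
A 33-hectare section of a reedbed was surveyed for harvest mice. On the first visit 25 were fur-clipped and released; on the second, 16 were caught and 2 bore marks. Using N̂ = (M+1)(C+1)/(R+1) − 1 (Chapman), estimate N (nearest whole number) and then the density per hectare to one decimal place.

N̂ = 26·17/3 − 1 = 442/3 − 1 ≈ 146.3 → 146
Density = N̂ / area = 146 / 33 ≈ 4.42 → 4.4 per hectare

density ≈ 4.4 harvest mice per hectare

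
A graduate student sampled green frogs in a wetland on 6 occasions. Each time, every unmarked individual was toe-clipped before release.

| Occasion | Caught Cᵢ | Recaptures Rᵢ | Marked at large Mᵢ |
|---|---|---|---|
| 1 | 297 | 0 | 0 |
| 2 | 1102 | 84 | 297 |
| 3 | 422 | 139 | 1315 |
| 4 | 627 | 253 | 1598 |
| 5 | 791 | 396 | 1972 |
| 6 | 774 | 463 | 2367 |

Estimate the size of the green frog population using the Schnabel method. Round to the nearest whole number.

Σ MᵢCᵢ = 0·297 + 297·1102 + 1315·422 + 1598·627 + 1972·791 + 2367·774 = 0 + 327294 + 554930 + 1001946 + 1559852 + 1832058 = 5276080
Σ Rᵢ = 0 + 84 + 139 + 253 + 396 + 463 = 1335
N̂ = 5276080 / 1335 ≈ 3952.1 → 3952

N ≈ 3952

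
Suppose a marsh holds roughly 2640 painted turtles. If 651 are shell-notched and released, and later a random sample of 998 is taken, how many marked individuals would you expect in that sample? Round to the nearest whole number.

expected recaptures ≈ 246

The marked fraction of the population is 651/2640, so in a sample of 998 expect C·(M/N) marked.
E[R] = 651 × 998 / 2640 = 649698 / 2640 ≈ 246.1 → 246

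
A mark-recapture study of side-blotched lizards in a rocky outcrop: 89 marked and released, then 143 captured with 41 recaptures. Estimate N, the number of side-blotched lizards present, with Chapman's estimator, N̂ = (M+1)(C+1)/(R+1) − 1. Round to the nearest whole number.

N̂ = (89+1)(143+1)/(41+1) − 1 = 90·144/42 − 1
= 12960/42 − 1 ≈ 308.6 − 1 ≈ 307.6 → 308

N ≈ 308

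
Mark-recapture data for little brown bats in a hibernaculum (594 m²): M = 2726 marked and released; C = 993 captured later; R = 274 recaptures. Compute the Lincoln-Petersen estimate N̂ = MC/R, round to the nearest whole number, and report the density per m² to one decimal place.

density ≈ 16.6 little brown bats per m²

N̂ = 2726·993/274 = 2706918/274 ≈ 9879.3 → 9879
Density = N̂ / area = 9879 / 594 ≈ 16.63 → 16.6 per m²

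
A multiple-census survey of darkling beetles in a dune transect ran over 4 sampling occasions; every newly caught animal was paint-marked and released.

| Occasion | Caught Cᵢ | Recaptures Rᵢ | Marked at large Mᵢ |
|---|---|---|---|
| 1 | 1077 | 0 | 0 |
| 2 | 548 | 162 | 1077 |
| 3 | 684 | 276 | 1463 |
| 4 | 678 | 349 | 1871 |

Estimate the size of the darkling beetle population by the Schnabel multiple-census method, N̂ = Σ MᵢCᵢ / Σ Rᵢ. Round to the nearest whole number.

N ≈ 3633

Σ MᵢCᵢ = 0·1077 + 1077·548 + 1463·684 + 1871·678 = 0 + 590196 + 1000692 + 1268538 = 2859426
Σ Rᵢ = 0 + 162 + 276 + 349 = 787
N̂ = 2859426 / 787 ≈ 3633.3 → 3633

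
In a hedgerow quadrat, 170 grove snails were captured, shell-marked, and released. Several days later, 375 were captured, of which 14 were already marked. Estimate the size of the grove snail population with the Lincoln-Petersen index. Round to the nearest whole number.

N = (170 × 375) / 14 = 63750 / 14 ≈ 4553.6 → 4554

N ≈ 4554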